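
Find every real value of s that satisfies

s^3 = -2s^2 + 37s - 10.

Rearrange: s^3 + 2s^2 - 37s + 10 = 0.
Possible rational roots are divisors of 10. Testing s = 5 gives 0, so (s - 5) is a factor.
Divide: s^3 + 2s^2 - 37s + 10 = (s - 5)(s^2 + 7s - 2).
Apply the quadratic formula to s^2 + 7s - 2 = 0: s = (-7 +/- sqrt(57))/2, i.e. s ~= 0.2749 or s ~= -7.2749.

s = -7.2749 or s = 0.2749 or s = 5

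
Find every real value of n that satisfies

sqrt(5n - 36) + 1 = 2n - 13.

Isolate the radical: sqrt(5n - 36) = 2n - 14.
Square both sides: 5n - 36 = (2n - 14)^2.
Expand and rearrange: 4n^2 - 61n + 232 = 0.
Solving gives n = 8 or n = 7.25.
Check each candidate in the original equation:
  n = 8: sqrt(4) = 2, while 2n - 14 = 2 — valid.
  n = 7.25: sqrt(0.25) = 0.5, while 2n - 14 = 0.5 — valid.

n = 7.25 or n = 8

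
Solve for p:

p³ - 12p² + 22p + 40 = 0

Possible rational roots are divisors of 40. Testing p = 4 gives 0, so (p - 4) is a factor.
Divide: p³ - 12p² + 22p + 40 = (p - 4)(p² - 8p - 10).
Apply the quadratic formula to p² - 8p - 10 = 0: p = (8 ± √104)/2, i.e. p ≈ 9.099 or p ≈ -1.099.

p = -1.099 or p = 4 or p = 9.099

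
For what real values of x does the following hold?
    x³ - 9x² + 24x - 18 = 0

Possible rational roots are divisors of -18. Testing x = 3 gives 0, so (x - 3) is a factor.
Divide: x³ - 9x² + 24x - 18 = (x - 3)(x² - 6x + 6).
Apply the quadratic formula to x² - 6x + 6 = 0: x = (6 ± √12)/2, i.e. x ≈ 4.7321 or x ≈ 1.2679.

x = 1.2679 or x = 3 or x = 4.7321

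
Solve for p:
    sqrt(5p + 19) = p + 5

Square both sides: 5p + 19 = (p + 5)^2.
Expand and rearrange: p^2 + 5p + 6 = 0.
Solving gives p = -2 or p = -3.
Check each candidate in the original equation:
  p = -2: sqrt(9) = 3, while p + 5 = 3 — valid.
  p = -3: sqrt(4) = 2, while p + 5 = 2 — valid.

p = -3 or p = -2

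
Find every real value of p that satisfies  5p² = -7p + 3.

p = -1.744 or p = 0.344

Rearrange to standard form: 5p² + 7p - 3 = 0.
Discriminant: (7)² − 4·5·(-3) = 109.
Quadratic formula: p = (-7 ± √109) / 10.
So p = -7/10 + √(109)/10 ≈ 0.344 or p = -√(109)/10 - 7/10 ≈ -1.744.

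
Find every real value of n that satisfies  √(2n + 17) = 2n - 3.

Square both sides: 2n + 17 = (2n - 3)².
Expand and rearrange: 4n² - 14n - 8 = 0.
Solving gives n = 4 or n = -0.5.
Check each candidate in the original equation:
  n = 4: √(25) = 5, while 2n - 3 = 5 — valid.
  n = -0.5: √(16) = 4, while 2n - 3 = -4 — extraneous.

n = 4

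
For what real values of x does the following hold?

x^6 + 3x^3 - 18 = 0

x = -1.8171 or x = 1.4422

Let u = x^3. The equation becomes u^2 + 3u - 18 = 0.
Factor: (u + 6)(u - 3) = 0, so u = -6 or u = 3.
x^3 = -6 gives x = -(6)^(1/3) ~= -1.8171.
x^3 = 3 gives x = (3)^(1/3) ~= 1.4422.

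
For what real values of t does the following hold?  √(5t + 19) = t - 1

t = 9

Square both sides: 5t + 19 = (t - 1)².
Expand and rearrange: t² - 7t - 18 = 0.
Solving gives t = 9 or t = -2.
Check each candidate in the original equation:
  t = 9: √(64) = 8, while t - 1 = 8 — valid.
  t = -2: √(9) = 3, while t - 1 = -3 — extraneous.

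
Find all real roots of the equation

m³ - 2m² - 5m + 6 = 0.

Possible rational roots are divisors of 6. Testing m = -2 gives 0, so (m + 2) is a factor.
Divide: m³ - 2m² - 5m + 6 = (m + 2)(m² - 4m + 3).
Factor the quadratic: m = 3 or m = 1.

m = -2 or m = 1 or m = 3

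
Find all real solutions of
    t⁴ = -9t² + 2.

t = -0.4658 or t = 0.4658

Let u = t². The equation becomes u² + 9u - 2 = 0.
By the quadratic formula, u = -9/2 + √(89)/2 or u = -√(89)/2 - 9/2.
t² = -9/2 + √(89)/2 gives t = ±√(-9/2 + √(89)/2) ≈ ±0.4658.
t² = -√(89)/2 - 9/2 < 0 has no real solution.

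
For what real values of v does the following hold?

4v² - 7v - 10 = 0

v = -0.9321 or v = 2.6821

Discriminant: (-7)² − 4·4·(-10) = 209.
Quadratic formula: v = (7 ± √209) / 8.
So v = 7/8 + √(209)/8 ≈ 2.6821 or v = 7/8 - √(209)/8 ≈ -0.9321.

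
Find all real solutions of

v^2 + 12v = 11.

v = -12.8557 or v = 0.8557

Rearrange to standard form: v^2 + 12v - 11 = 0.
Discriminant: (12)^2 - 4*1*(-11) = 188.
Quadratic formula: v = (-12 +/- sqrt(188)) / 2.
So v = -6 + sqrt(47) ~= 0.8557 or v = -sqrt(47) - 6 ~= -12.8557.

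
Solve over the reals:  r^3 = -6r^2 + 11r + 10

r = -7.3166 or r = -0.6834 or r = 2

Rearrange: r^3 + 6r^2 - 11r - 10 = 0.
Possible rational roots are divisors of -10. Testing r = 2 gives 0, so (r - 2) is a factor.
Divide: r^3 + 6r^2 - 11r - 10 = (r - 2)(r^2 + 8r + 5).
Apply the quadratic formula to r^2 + 8r + 5 = 0: r = (-8 +/- sqrt(44))/2, i.e. r ~= -0.6834 or r ~= -7.3166.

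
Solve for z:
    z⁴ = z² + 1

z = -1.272 or z = 1.272

Let u = z². The equation becomes u² - u - 1 = 0.
By the quadratic formula, u = 1/2 + √(5)/2 or u = 1/2 - √(5)/2.
z² = 1/2 + √(5)/2 gives z = ±√(1/2 + √(5)/2) ≈ ±1.272.
z² = 1/2 - √(5)/2 < 0 has no real solution.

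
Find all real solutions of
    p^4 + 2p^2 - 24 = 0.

p = -2 or p = 2

Let u = p^2. The equation becomes u^2 + 2u - 24 = 0.
Factor: (u - 4)(u + 6) = 0, so u = 4 or u = -6.
p^2 = 4 gives p = +/-2.
p^2 = -6 < 0 has no real solution.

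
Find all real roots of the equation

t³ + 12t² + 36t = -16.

t = -7.4641 or t = -4 or t = -0.5359

Rearrange: t³ + 12t² + 36t + 16 = 0.
Possible rational roots are divisors of 16. Testing t = -4 gives 0, so (t + 4) is a factor.
Divide: t³ + 12t² + 36t + 16 = (t + 4)(t² + 8t + 4).
Apply the quadratic formula to t² + 8t + 4 = 0: t = (-8 ± √48)/2, i.e. t ≈ -0.5359 or t ≈ -7.4641.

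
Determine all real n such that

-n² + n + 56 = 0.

n = -7 or n = 8

Factor: -1(n - 8)(n + 7) = 0.
So n = 8 or n = -7.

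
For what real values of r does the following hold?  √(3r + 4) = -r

Square both sides: 3r + 4 = (-r)².
Expand and rearrange: r² - 3r - 4 = 0.
Solving gives r = 4 or r = -1.
Check each candidate in the original equation:
  r = 4: √(16) = 4, while -r = -4 — extraneous.
  r = -1: √(1) = 1, while -r = 1 — valid.

r = -1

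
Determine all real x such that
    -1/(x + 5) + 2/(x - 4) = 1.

Multiply both sides by (x + 5)(x - 4):
-(x - 4) + 2(x + 5) = (x + 5)(x - 4).
Expand and collect terms: x^2 - 34 = 0.
By the quadratic formula, x = (0 +/- sqrt(136)) / 2, so x ~= 5.831 or x ~= -5.831.
Neither value makes a denominator zero (x != -5, x != 4), so both are valid.

x = -5.831 or x = 5.831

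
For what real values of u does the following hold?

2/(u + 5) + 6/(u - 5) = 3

Multiply both sides by (u + 5)(u - 5):
2(u - 5) + 6(u + 5) = 3(u + 5)(u - 5).
Expand and collect terms: 3u² - 8u - 95 = 0.
By the quadratic formula, u = (8 ± √1204) / 6, so u ≈ 7.1165 or u ≈ -4.4498.
Neither value makes a denominator zero (u ≠ -5, u ≠ 5), so both are valid.

u = -4.4498 or u = 7.1165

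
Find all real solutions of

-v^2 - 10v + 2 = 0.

Discriminant: (-10)^2 - 4*(-1)*2 = 108.
Quadratic formula: v = (10 +/- sqrt(108)) / (-2).
So v = -3*sqrt(3) - 5 ~= -10.1962 or v = -5 + 3*sqrt(3) ~= 0.1962.

v = -10.1962 or v = 0.1962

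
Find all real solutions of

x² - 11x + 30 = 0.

x = 5 or x = 6

Factor: (x - 6)(x - 5) = 0.
So x = 6 or x = 5.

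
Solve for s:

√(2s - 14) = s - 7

Square both sides: 2s - 14 = (s - 7)².
Expand and rearrange: s² - 16s + 63 = 0.
Solving gives s = 9 or s = 7.
Check each candidate in the original equation:
  s = 9: √(4) = 2, while s - 7 = 2 — valid.
  s = 7: √(0) = 0, while s - 7 = 0 — valid.

s = 7 or s = 9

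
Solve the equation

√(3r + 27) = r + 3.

r = 3

Square both sides: 3r + 27 = (r + 3)².
Expand and rearrange: r² + 3r - 18 = 0.
Solving gives r = 3 or r = -6.
Check each candidate in the original equation:
  r = 3: √(36) = 6, while r + 3 = 6 — valid.
  r = -6: √(9) = 3, while r + 3 = -3 — extraneous.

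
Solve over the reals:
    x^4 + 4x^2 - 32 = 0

x = -2 or x = 2

Let u = x^2. The equation becomes u^2 + 4u - 32 = 0.
Factor: (u - 4)(u + 8) = 0, so u = 4 or u = -8.
x^2 = 4 gives x = +/-2.
x^2 = -8 < 0 has no real solution.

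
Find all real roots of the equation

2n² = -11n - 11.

n = -4.1861 or n = -1.3139

Rearrange to standard form: 2n² + 11n + 11 = 0.
Discriminant: (11)² − 4·2·11 = 33.
Quadratic formula: n = (-11 ± √33) / 4.
So n = -11/4 + √(33)/4 ≈ -1.3139 or n = -11/4 - √(33)/4 ≈ -4.1861.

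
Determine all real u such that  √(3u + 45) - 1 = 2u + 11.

u = -3

Isolate the radical: √(3u + 45) = 2u + 12.
Square both sides: 3u + 45 = (2u + 12)².
Expand and rearrange: 4u² + 45u + 99 = 0.
Solving gives u = -3 or u = -8.25.
Check each candidate in the original equation:
  u = -3: √(36) = 6, while 2u + 12 = 6 — valid.
  u = -8.25: √(20.25) = 4.5, while 2u + 12 = -4.5 — extraneous.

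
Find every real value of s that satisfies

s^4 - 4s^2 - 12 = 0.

Let u = s^2. The equation becomes u^2 - 4u - 12 = 0.
Factor: (u + 2)(u - 6) = 0, so u = -2 or u = 6.
s^2 = -2 < 0 has no real solution.
s^2 = 6 gives s = +/-sqrt(6) ~= +/-2.4495.

s = -2.4495 or s = 2.4495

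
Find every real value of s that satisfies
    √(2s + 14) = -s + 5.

Square both sides: 2s + 14 = (-s + 5)².
Expand and rearrange: s² - 12s + 11 = 0.
Solving gives s = 11 or s = 1.
Check each candidate in the original equation:
  s = 11: √(36) = 6, while -s + 5 = -6 — extraneous.
  s = 1: √(16) = 4, while -s + 5 = 4 — valid.

s = 1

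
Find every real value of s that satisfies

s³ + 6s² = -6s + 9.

s = -3.7913 or s = -3 or s = 0.7913

Rearrange: s³ + 6s² + 6s - 9 = 0.
Possible rational roots are divisors of -9. Testing s = -3 gives 0, so (s + 3) is a factor.
Divide: s³ + 6s² + 6s - 9 = (s + 3)(s² + 3s - 3).
Apply the quadratic formula to s² + 3s - 3 = 0: s = (-3 ± √21)/2, i.e. s ≈ 0.7913 or s ≈ -3.7913.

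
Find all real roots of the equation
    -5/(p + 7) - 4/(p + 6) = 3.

p = -9.633 or p = -6.367

Multiply both sides by (p + 7)(p + 6):
-5(p + 6) - 4(p + 7) = 3(p + 7)(p + 6).
Expand and collect terms: 3p^2 + 48p + 184 = 0.
By the quadratic formula, p = (-48 +/- sqrt(96)) / 6, so p ~= -6.367 or p ~= -9.633.
Neither value makes a denominator zero (p != -7, p != -6), so both are valid.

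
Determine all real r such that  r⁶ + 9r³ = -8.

r = -2 or r = -1

Let u = r³. The equation becomes u² + 9u + 8 = 0.
Factor: (u + 1)(u + 8) = 0, so u = -1 or u = -8.
r³ = -1 gives r = -1.
r³ = -8 gives r = -2.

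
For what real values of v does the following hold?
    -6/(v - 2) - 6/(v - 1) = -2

v = 1.4586 or v = 7.5414

Multiply both sides by (v - 2)(v - 1):
-6(v - 1) - 6(v - 2) = -2(v - 2)(v - 1).
Expand and collect terms: -2v² + 18v - 22 = 0.
By the quadratic formula, v = (-18 ± √148) / -4, so v ≈ 1.4586 or v ≈ 7.5414.
Neither value makes a denominator zero (v ≠ 2, v ≠ 1), so both are valid.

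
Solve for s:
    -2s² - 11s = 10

Rearrange to standard form: -2s² - 11s - 10 = 0.
Discriminant: (-11)² − 4·(-2)·(-10) = 41.
Quadratic formula: s = (11 ± √41) / (-4).
So s = -11/4 - √(41)/4 ≈ -4.3508 or s = -11/4 + √(41)/4 ≈ -1.1492.

s = -4.3508 or s = -1.1492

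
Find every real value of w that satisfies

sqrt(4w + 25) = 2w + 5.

Square both sides: 4w + 25 = (2w + 5)^2.
Expand and rearrange: 4w^2 + 16w = 0.
Solving gives w = 0 or w = -4.
Check each candidate in the original equation:
  w = 0: sqrt(25) = 5, while 2w + 5 = 5 — valid.
  w = -4: sqrt(9) = 3, while 2w + 5 = -3 — extraneous.

w = 0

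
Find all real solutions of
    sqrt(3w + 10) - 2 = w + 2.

Isolate the radical: sqrt(3w + 10) = w + 4.
Square both sides: 3w + 10 = (w + 4)^2.
Expand and rearrange: w^2 + 5w + 6 = 0.
Solving gives w = -2 or w = -3.
Check each candidate in the original equation:
  w = -2: sqrt(4) = 2, while w + 4 = 2 — valid.
  w = -3: sqrt(1) = 1, while w + 4 = 1 — valid.

w = -3 or w = -2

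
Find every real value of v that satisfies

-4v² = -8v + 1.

v = 0.134 or v = 1.866

Rearrange to standard form: -4v² + 8v - 1 = 0.
Discriminant: (8)² − 4·(-4)·(-1) = 48.
Quadratic formula: v = (-8 ± √48) / (-8).
So v = 1 - √(3)/2 ≈ 0.134 or v = √(3)/2 + 1 ≈ 1.866.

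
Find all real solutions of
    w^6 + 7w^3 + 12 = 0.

Let u = w^3. The equation becomes u^2 + 7u + 12 = 0.
Factor: (u + 4)(u + 3) = 0, so u = -4 or u = -3.
w^3 = -4 gives w = -(4)^(1/3) ~= -1.5874.
w^3 = -3 gives w = -(3)^(1/3) ~= -1.4422.

w = -1.5874 or w = -1.4422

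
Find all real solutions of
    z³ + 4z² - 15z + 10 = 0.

z = -6.5311 or z = 1 or z = 1.5311

Possible rational roots are divisors of 10. Testing z = 1 gives 0, so (z - 1) is a factor.
Divide: z³ + 4z² - 15z + 10 = (z - 1)(z² + 5z - 10).
Apply the quadratic formula to z² + 5z - 10 = 0: z = (-5 ± √65)/2, i.e. z ≈ 1.5311 or z ≈ -6.5311.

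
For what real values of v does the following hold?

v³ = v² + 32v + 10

Rearrange: v³ - v² - 32v - 10 = 0.
Possible rational roots are divisors of -10. Testing v = -5 gives 0, so (v + 5) is a factor.
Divide: v³ - v² - 32v - 10 = (v + 5)(v² - 6v - 2).
Apply the quadratic formula to v² - 6v - 2 = 0: v = (6 ± √44)/2, i.e. v ≈ 6.3166 or v ≈ -0.3166.

v = -5 or v = -0.3166 or v = 6.3166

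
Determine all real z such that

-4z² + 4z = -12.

z = -1.3028 or z = 2.3028

Rearrange to standard form: -4z² + 4z + 12 = 0.
Discriminant: (4)² − 4·(-4)·12 = 208.
Quadratic formula: z = (-4 ± √208) / (-8).
So z = 1/2 - √(13)/2 ≈ -1.3028 or z = 1/2 + √(13)/2 ≈ 2.3028.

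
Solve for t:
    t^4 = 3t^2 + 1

Let u = t^2. The equation becomes u^2 - 3u - 1 = 0.
By the quadratic formula, u = 3/2 + sqrt(13)/2 or u = 3/2 - sqrt(13)/2.
t^2 = 3/2 + sqrt(13)/2 gives t = +/-sqrt(3/2 + sqrt(13)/2) ~= +/-1.8174.
t^2 = 3/2 - sqrt(13)/2 < 0 has no real solution.

t = -1.8174 or t = 1.8174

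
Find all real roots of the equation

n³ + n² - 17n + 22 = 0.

Possible rational roots are divisors of 22. Testing n = 2 gives 0, so (n - 2) is a factor.
Divide: n³ + n² - 17n + 22 = (n - 2)(n² + 3n - 11).
Apply the quadratic formula to n² + 3n - 11 = 0: n = (-3 ± √53)/2, i.e. n ≈ 2.1401 or n ≈ -5.1401.

n = -5.1401 or n = 2 or n = 2.1401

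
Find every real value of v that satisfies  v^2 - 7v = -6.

Bring every term to one side: v^2 - 7v + 6 = 0.
Factor: (v - 1)(v - 6) = 0.
So v = 1 or v = 6.

v = 1 or v = 6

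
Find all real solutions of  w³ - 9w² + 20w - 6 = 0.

Possible rational roots are divisors of -6. Testing w = 3 gives 0, so (w - 3) is a factor.
Divide: w³ - 9w² + 20w - 6 = (w - 3)(w² - 6w + 2).
Apply the quadratic formula to w² - 6w + 2 = 0: w = (6 ± √28)/2, i.e. w ≈ 5.6458 or w ≈ 0.3542.

w = 0.3542 or w = 3 or w = 5.6458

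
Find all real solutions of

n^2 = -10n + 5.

n = -10.4772 or n = 0.4772

Rearrange to standard form: n^2 + 10n - 5 = 0.
Discriminant: (10)^2 - 4*1*(-5) = 120.
Quadratic formula: n = (-10 +/- sqrt(120)) / 2.
So n = -5 + sqrt(30) ~= 0.4772 or n = -sqrt(30) - 5 ~= -10.4772.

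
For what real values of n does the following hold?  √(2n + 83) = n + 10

Square both sides: 2n + 83 = (n + 10)².
Expand and rearrange: n² + 18n + 17 = 0.
Solving gives n = -1 or n = -17.
Check each candidate in the original equation:
  n = -1: √(81) = 9, while n + 10 = 9 — valid.
  n = -17: √(49) = 7, while n + 10 = -7 — extraneous.

n = -1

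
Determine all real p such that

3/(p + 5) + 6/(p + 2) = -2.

Multiply both sides by (p + 5)(p + 2):
3(p + 2) + 6(p + 5) = -2(p + 5)(p + 2).
Expand and collect terms: -2p² - 23p - 56 = 0.
Factor or apply the quadratic formula: p = -8 or p = -3.5.
Neither value makes a denominator zero (p ≠ -5, p ≠ -2), so both are valid.

p = -8 or p = -3.5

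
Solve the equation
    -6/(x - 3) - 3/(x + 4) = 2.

x = -6.2231 or x = 0.7231

Multiply both sides by (x - 3)(x + 4):
-6(x + 4) - 3(x - 3) = 2(x - 3)(x + 4).
Expand and collect terms: 2x^2 + 11x - 9 = 0.
By the quadratic formula, x = (-11 +/- sqrt(193)) / 4, so x ~= 0.7231 or x ~= -6.2231.
Neither value makes a denominator zero (x != 3, x != -4), so both are valid.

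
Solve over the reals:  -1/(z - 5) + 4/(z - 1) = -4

Multiply both sides by (z - 5)(z - 1):
-(z - 1) + 4(z - 5) = -4(z - 5)(z - 1).
Expand and collect terms: -4z^2 + 21z - 1 = 0.
By the quadratic formula, z = (-21 +/- sqrt(425)) / -8, so z ~= 0.0481 or z ~= 5.2019.
Neither value makes a denominator zero (z != 5, z != 1), so both are valid.

z = 0.0481 or z = 5.2019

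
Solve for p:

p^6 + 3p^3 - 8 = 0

p = -1.6753 or p = 1.1938

Let u = p^3. The equation becomes u^2 + 3u - 8 = 0.
By the quadratic formula, u = -3/2 + sqrt(41)/2 or u = -sqrt(41)/2 - 3/2.
p^3 = -3/2 + sqrt(41)/2 gives p = (-3/2 + sqrt(41)/2)^(1/3) ~= 1.1938.
p^3 = -sqrt(41)/2 - 3/2 gives p = -(3/2 + sqrt(41)/2)^(1/3) ~= -1.6753.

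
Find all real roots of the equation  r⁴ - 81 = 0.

Let u = r². The equation becomes u² - 81 = 0.
Factor: (u + 9)(u - 9) = 0, so u = -9 or u = 9.
r² = -9 < 0 has no real solution.
r² = 9 gives r = ±3.

r = -3 or r = 3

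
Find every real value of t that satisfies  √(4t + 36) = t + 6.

t = 0

Square both sides: 4t + 36 = (t + 6)².
Expand and rearrange: t² + 8t = 0.
Solving gives t = 0 or t = -8.
Check each candidate in the original equation:
  t = 0: √(36) = 6, while t + 6 = 6 — valid.
  t = -8: √(4) = 2, while t + 6 = -2 — extraneous.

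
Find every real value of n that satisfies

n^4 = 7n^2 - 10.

Let u = n^2. The equation becomes u^2 - 7u + 10 = 0.
Factor: (u - 5)(u - 2) = 0, so u = 5 or u = 2.
n^2 = 5 gives n = +/-sqrt(5) ~= +/-2.2361.
n^2 = 2 gives n = +/-sqrt(2) ~= +/-1.4142.

n = -2.2361 or n = -1.4142 or n = 1.4142 or n = 2.2361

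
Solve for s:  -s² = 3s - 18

Bring every term to one side: -s² - 3s + 18 = 0.
Factor: -1(s - 3)(s + 6) = 0.
So s = 3 or s = -6.

s = -6 or s = 3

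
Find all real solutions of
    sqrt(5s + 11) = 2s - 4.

s = 5

Square both sides: 5s + 11 = (2s - 4)^2.
Expand and rearrange: 4s^2 - 21s + 5 = 0.
Solving gives s = 5 or s = 0.25.
Check each candidate in the original equation:
  s = 5: sqrt(36) = 6, while 2s - 4 = 6 — valid.
  s = 0.25: sqrt(12.25) = 3.5, while 2s - 4 = -3.5 — extraneous.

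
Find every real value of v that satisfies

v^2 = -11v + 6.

Rearrange to standard form: v^2 + 11v - 6 = 0.
Discriminant: (11)^2 - 4*1*(-6) = 145.
Quadratic formula: v = (-11 +/- sqrt(145)) / 2.
So v = -11/2 + sqrt(145)/2 ~= 0.5208 or v = -sqrt(145)/2 - 11/2 ~= -11.5208.

v = -11.5208 or v = 0.5208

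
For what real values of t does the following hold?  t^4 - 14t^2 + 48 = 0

t = -2.8284 or t = -2.4495 or t = 2.4495 or t = 2.8284

Let u = t^2. The equation becomes u^2 - 14u + 48 = 0.
Factor: (u - 8)(u - 6) = 0, so u = 8 or u = 6.
t^2 = 8 gives t = +/-2*sqrt(2) ~= +/-2.8284.
t^2 = 6 gives t = +/-sqrt(6) ~= +/-2.4495.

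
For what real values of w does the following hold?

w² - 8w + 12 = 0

w = 2 or w = 6

Factor: (w - 6)(w - 2) = 0.
So w = 6 or w = 2.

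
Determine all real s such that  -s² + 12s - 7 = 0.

Discriminant: (12)² − 4·(-1)·(-7) = 116.
Quadratic formula: s = (-12 ± √116) / (-2).
So s = 6 - √(29) ≈ 0.6148 or s = √(29) + 6 ≈ 11.3852.

s = 0.6148 or s = 11.3852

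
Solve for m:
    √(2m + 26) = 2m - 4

m = 5

Square both sides: 2m + 26 = (2m - 4)².
Expand and rearrange: 4m² - 18m - 10 = 0.
Solving gives m = 5 or m = -0.5.
Check each candidate in the original equation:
  m = 5: √(36) = 6, while 2m - 4 = 6 — valid.
  m = -0.5: √(25) = 5, while 2m - 4 = -5 — extraneous.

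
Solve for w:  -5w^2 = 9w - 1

w = -1.905 or w = 0.105

Rearrange to standard form: -5w^2 - 9w + 1 = 0.
Discriminant: (-9)^2 - 4*(-5)*1 = 101.
Quadratic formula: w = (9 +/- sqrt(101)) / (-10).
So w = -sqrt(101)/10 - 9/10 ~= -1.905 or w = -9/10 + sqrt(101)/10 ~= 0.105.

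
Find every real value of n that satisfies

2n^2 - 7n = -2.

n = 0.3139 or n = 3.1861

Rearrange to standard form: 2n^2 - 7n + 2 = 0.
Discriminant: (-7)^2 - 4*2*2 = 33.
Quadratic formula: n = (7 +/- sqrt(33)) / 4.
So n = sqrt(33)/4 + 7/4 ~= 3.1861 or n = 7/4 - sqrt(33)/4 ~= 0.3139.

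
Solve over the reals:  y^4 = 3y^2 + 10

Let u = y^2. The equation becomes u^2 - 3u - 10 = 0.
Factor: (u - 5)(u + 2) = 0, so u = 5 or u = -2.
y^2 = 5 gives y = +/-sqrt(5) ~= +/-2.2361.
y^2 = -2 < 0 has no real solution.

y = -2.2361 or y = 2.2361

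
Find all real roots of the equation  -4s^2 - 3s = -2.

s = -1.1754 or s = 0.4254

Rearrange to standard form: -4s^2 - 3s + 2 = 0.
Discriminant: (-3)^2 - 4*(-4)*2 = 41.
Quadratic formula: s = (3 +/- sqrt(41)) / (-8).
So s = -sqrt(41)/8 - 3/8 ~= -1.1754 or s = -3/8 + sqrt(41)/8 ~= 0.4254.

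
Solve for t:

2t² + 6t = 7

t = -3.8979 or t = 0.8979

Rearrange to standard form: 2t² + 6t - 7 = 0.
Discriminant: (6)² − 4·2·(-7) = 92.
Quadratic formula: t = (-6 ± √92) / 4.
So t = -3/2 + √(23)/2 ≈ 0.8979 or t = -√(23)/2 - 3/2 ≈ -3.8979.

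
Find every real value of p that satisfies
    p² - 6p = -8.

Bring every term to one side: p² - 6p + 8 = 0.
Factor: (p - 2)(p - 4) = 0.
So p = 2 or p = 4.

p = 2 or p = 4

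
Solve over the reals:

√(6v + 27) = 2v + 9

v = -4.5 or v = -3

Square both sides: 6v + 27 = (2v + 9)².
Expand and rearrange: 4v² + 30v + 54 = 0.
Solving gives v = -3 or v = -4.5.
Check each candidate in the original equation:
  v = -3: √(9) = 3, while 2v + 9 = 3 — valid.
  v = -4.5: √(0) = 0, while 2v + 9 = 0 — valid.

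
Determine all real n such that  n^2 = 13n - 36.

Bring every term to one side: n^2 - 13n + 36 = 0.
Factor: (n - 9)(n - 4) = 0.
So n = 9 or n = 4.

n = 4 or n = 9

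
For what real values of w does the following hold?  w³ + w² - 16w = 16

Rearrange: w³ + w² - 16w - 16 = 0.
Possible rational roots are divisors of -16. Testing w = -4 gives 0, so (w + 4) is a factor.
Divide: w³ + w² - 16w - 16 = (w + 4)(w² - 3w - 4).
Factor the quadratic: w = 4 or w = -1.

w = -4 or w = -1 or w = 4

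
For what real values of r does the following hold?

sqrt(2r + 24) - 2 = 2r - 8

Isolate the radical: sqrt(2r + 24) = 2r - 6.
Square both sides: 2r + 24 = (2r - 6)^2.
Expand and rearrange: 4r^2 - 26r + 12 = 0.
Solving gives r = 6 or r = 0.5.
Check each candidate in the original equation:
  r = 6: sqrt(36) = 6, while 2r - 6 = 6 — valid.
  r = 0.5: sqrt(25) = 5, while 2r - 6 = -5 — extraneous.

r = 6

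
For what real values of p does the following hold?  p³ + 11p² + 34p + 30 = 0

Possible rational roots are divisors of 30. Testing p = -3 gives 0, so (p + 3) is a factor.
Divide: p³ + 11p² + 34p + 30 = (p + 3)(p² + 8p + 10).
Apply the quadratic formula to p² + 8p + 10 = 0: p = (-8 ± √24)/2, i.e. p ≈ -1.5505 or p ≈ -6.4495.

p = -6.4495 or p = -3 or p = -1.5505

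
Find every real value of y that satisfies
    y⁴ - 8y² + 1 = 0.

Let u = y². The equation becomes u² - 8u + 1 = 0.
By the quadratic formula, u = √(15) + 4 or u = 4 - √(15).
y² = √(15) + 4 gives y = ±√(√(15) + 4) ≈ ±2.8059.
y² = 4 - √(15) gives y = ±√(4 - √(15)) ≈ ±0.3564.

y = -2.8059 or y = -0.3564 or y = 0.3564 or y = 2.8059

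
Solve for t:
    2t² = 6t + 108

t = -6 or t = 9

Bring every term to one side: 2t² - 6t - 108 = 0.
Factor: 2(t + 6)(t - 9) = 0.
So t = -6 or t = 9.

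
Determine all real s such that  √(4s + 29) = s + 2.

s = 5

Square both sides: 4s + 29 = (s + 2)².
Expand and rearrange: s² - 25 = 0.
Solving gives s = 5 or s = -5.
Check each candidate in the original equation:
  s = 5: √(49) = 7, while s + 2 = 7 — valid.
  s = -5: √(9) = 3, while s + 2 = -3 — extraneous.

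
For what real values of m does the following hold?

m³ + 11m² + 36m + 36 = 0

Possible rational roots are divisors of 36. Testing m = -3 gives 0, so (m + 3) is a factor.
Divide: m³ + 11m² + 36m + 36 = (m + 3)(m² + 8m + 12).
Factor the quadratic: m = -2 or m = -6.

m = -6 or m = -3 or m = -2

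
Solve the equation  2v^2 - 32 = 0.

Factor: 2(v + 4)(v - 4) = 0.
So v = -4 or v = 4.

v = -4 or v = 4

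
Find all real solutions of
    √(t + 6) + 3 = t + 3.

t = 3

Isolate the radical: √(t + 6) = t.
Square both sides: t + 6 = (t)².
Expand and rearrange: t² - t - 6 = 0.
Solving gives t = 3 or t = -2.
Check each candidate in the original equation:
  t = 3: √(9) = 3, while t = 3 — valid.
  t = -2: √(4) = 2, while t = -2 — extraneous.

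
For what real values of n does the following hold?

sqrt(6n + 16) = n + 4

n = -2 or n = 0

Square both sides: 6n + 16 = (n + 4)^2.
Expand and rearrange: n^2 + 2n = 0.
Solving gives n = 0 or n = -2.
Check each candidate in the original equation:
  n = 0: sqrt(16) = 4, while n + 4 = 4 — valid.
  n = -2: sqrt(4) = 2, while n + 4 = 2 — valid.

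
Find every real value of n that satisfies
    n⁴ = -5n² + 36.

Let u = n². The equation becomes u² + 5u - 36 = 0.
Factor: (u - 4)(u + 9) = 0, so u = 4 or u = -9.
n² = 4 gives n = ±2.
n² = -9 < 0 has no real solution.

n = -2 or n = 2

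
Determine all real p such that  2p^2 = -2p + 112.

p = -8 or p = 7

Bring every term to one side: 2p^2 + 2p - 112 = 0.
Factor: 2(p - 7)(p + 8) = 0.
So p = 7 or p = -8.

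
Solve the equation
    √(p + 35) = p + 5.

Square both sides: p + 35 = (p + 5)².
Expand and rearrange: p² + 9p - 10 = 0.
Solving gives p = 1 or p = -10.
Check each candidate in the original equation:
  p = 1: √(36) = 6, while p + 5 = 6 — valid.
  p = -10: √(25) = 5, while p + 5 = -5 — extraneous.

p = 1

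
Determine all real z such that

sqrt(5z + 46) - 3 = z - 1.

Isolate the radical: sqrt(5z + 46) = z + 2.
Square both sides: 5z + 46 = (z + 2)^2.
Expand and rearrange: z^2 - z - 42 = 0.
Solving gives z = 7 or z = -6.
Check each candidate in the original equation:
  z = 7: sqrt(81) = 9, while z + 2 = 9 — valid.
  z = -6: sqrt(16) = 4, while z + 2 = -4 — extraneous.

z = 7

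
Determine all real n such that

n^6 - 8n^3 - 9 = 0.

n = -1 or n = 2.0801

Let u = n^3. The equation becomes u^2 - 8u - 9 = 0.
Factor: (u - 9)(u + 1) = 0, so u = 9 or u = -1.
n^3 = 9 gives n = (9)^(1/3) ~= 2.0801.
n^3 = -1 gives n = -1.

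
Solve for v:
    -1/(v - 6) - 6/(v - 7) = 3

Multiply both sides by (v - 6)(v - 7):
-(v - 7) - 6(v - 6) = 3(v - 6)(v - 7).
Expand and collect terms: 3v² - 32v + 83 = 0.
By the quadratic formula, v = (32 ± √28) / 6, so v ≈ 6.2153 or v ≈ 4.4514.
Neither value makes a denominator zero (v ≠ 6, v ≠ 7), so both are valid.

v = 4.4514 or v = 6.2153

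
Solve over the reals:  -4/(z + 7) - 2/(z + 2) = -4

Multiply both sides by (z + 7)(z + 2):
-4(z + 2) - 2(z + 7) = -4(z + 7)(z + 2).
Expand and collect terms: -4z² - 30z - 34 = 0.
By the quadratic formula, z = (30 ± √356) / -8, so z ≈ -6.1085 or z ≈ -1.3915.
Neither value makes a denominator zero (z ≠ -7, z ≠ -2), so both are valid.

z = -6.1085 or z = -1.3915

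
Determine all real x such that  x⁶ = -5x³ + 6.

Let u = x³. The equation becomes u² + 5u - 6 = 0.
Factor: (u + 6)(u - 1) = 0, so u = -6 or u = 1.
x³ = -6 gives x = -∛(6) ≈ -1.8171.
x³ = 1 gives x = 1.

x = -1.8171 or x = 1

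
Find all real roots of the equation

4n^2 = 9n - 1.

Rearrange to standard form: 4n^2 - 9n + 1 = 0.
Discriminant: (-9)^2 - 4*4*1 = 65.
Quadratic formula: n = (9 +/- sqrt(65)) / 8.
So n = sqrt(65)/8 + 9/8 ~= 2.1328 or n = 9/8 - sqrt(65)/8 ~= 0.1172.

n = 0.1172 or n = 2.1328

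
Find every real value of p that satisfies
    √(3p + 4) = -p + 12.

p = 7

Square both sides: 3p + 4 = (-p + 12)².
Expand and rearrange: p² - 27p + 140 = 0.
Solving gives p = 20 or p = 7.
Check each candidate in the original equation:
  p = 20: √(64) = 8, while -p + 12 = -8 — extraneous.
  p = 7: √(25) = 5, while -p + 12 = 5 — valid.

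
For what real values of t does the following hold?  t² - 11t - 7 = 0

Discriminant: (-11)² − 4·1·(-7) = 149.
Quadratic formula: t = (11 ± √149) / 2.
So t = 11/2 + √(149)/2 ≈ 11.6033 or t = 11/2 - √(149)/2 ≈ -0.6033.

t = -0.6033 or t = 11.6033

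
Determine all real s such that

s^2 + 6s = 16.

Bring every term to one side: s^2 + 6s - 16 = 0.
Factor: (s - 2)(s + 8) = 0.
So s = 2 or s = -8.

s = -8 or s = 2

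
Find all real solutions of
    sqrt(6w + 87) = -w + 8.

w = -1

Square both sides: 6w + 87 = (-w + 8)^2.
Expand and rearrange: w^2 - 22w - 23 = 0.
Solving gives w = 23 or w = -1.
Check each candidate in the original equation:
  w = 23: sqrt(225) = 15, while -w + 8 = -15 — extraneous.
  w = -1: sqrt(81) = 9, while -w + 8 = 9 — valid.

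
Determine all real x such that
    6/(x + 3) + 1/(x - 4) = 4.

x = -1.5645 or x = 4.3145

Multiply both sides by (x + 3)(x - 4):
6(x - 4) + (x + 3) = 4(x + 3)(x - 4).
Expand and collect terms: 4x^2 - 11x - 27 = 0.
By the quadratic formula, x = (11 +/- sqrt(553)) / 8, so x ~= 4.3145 or x ~= -1.5645.
Neither value makes a denominator zero (x != -3, x != 4), so both are valid.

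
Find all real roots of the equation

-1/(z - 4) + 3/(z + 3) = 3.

Multiply both sides by (z - 4)(z + 3):
-(z + 3) + 3(z - 4) = 3(z - 4)(z + 3).
Expand and collect terms: 3z² - 5z - 21 = 0.
By the quadratic formula, z = (5 ± √277) / 6, so z ≈ 3.6072 or z ≈ -1.9406.
Neither value makes a denominator zero (z ≠ 4, z ≠ -3), so both are valid.

z = -1.9406 or z = 3.6072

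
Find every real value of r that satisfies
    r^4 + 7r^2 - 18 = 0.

Let u = r^2. The equation becomes u^2 + 7u - 18 = 0.
Factor: (u + 9)(u - 2) = 0, so u = -9 or u = 2.
r^2 = -9 < 0 has no real solution.
r^2 = 2 gives r = +/-sqrt(2) ~= +/-1.4142.

r = -1.4142 or r = 1.4142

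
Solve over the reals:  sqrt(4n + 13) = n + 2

n = 3

Square both sides: 4n + 13 = (n + 2)^2.
Expand and rearrange: n^2 - 9 = 0.
Solving gives n = 3 or n = -3.
Check each candidate in the original equation:
  n = 3: sqrt(25) = 5, while n + 2 = 5 — valid.
  n = -3: sqrt(1) = 1, while n + 2 = -1 — extraneous.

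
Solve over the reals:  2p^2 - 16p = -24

Bring every term to one side: 2p^2 - 16p + 24 = 0.
Factor: 2(p - 2)(p - 6) = 0.
So p = 2 or p = 6.

p = 2 or p = 6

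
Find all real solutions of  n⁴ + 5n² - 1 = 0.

n = -0.4388 or n = 0.4388

Let u = n². The equation becomes u² + 5u - 1 = 0.
By the quadratic formula, u = -5/2 + √(29)/2 or u = -√(29)/2 - 5/2.
n² = -5/2 + √(29)/2 gives n = ±√(-5/2 + √(29)/2) ≈ ±0.4388.
n² = -√(29)/2 - 5/2 < 0 has no real solution.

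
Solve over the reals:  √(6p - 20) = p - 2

p = 4 or p = 6

Square both sides: 6p - 20 = (p - 2)².
Expand and rearrange: p² - 10p + 24 = 0.
Solving gives p = 6 or p = 4.
Check each candidate in the original equation:
  p = 6: √(16) = 4, while p - 2 = 4 — valid.
  p = 4: √(4) = 2, while p - 2 = 2 — valid.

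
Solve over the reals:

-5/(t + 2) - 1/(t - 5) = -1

Multiply both sides by (t + 2)(t - 5):
-5(t - 5) - (t + 2) = -(t + 2)(t - 5).
Expand and collect terms: -t² + 9t - 13 = 0.
By the quadratic formula, t = (-9 ± √29) / -2, so t ≈ 1.8074 or t ≈ 7.1926.
Neither value makes a denominator zero (t ≠ -2, t ≠ 5), so both are valid.

t = 1.8074 or t = 7.1926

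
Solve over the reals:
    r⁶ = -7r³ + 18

Let u = r³. The equation becomes u² + 7u - 18 = 0.
Factor: (u + 9)(u - 2) = 0, so u = -9 or u = 2.
r³ = -9 gives r = -∛(9) ≈ -2.0801.
r³ = 2 gives r = ∛(2) ≈ 1.2599.

r = -2.0801 or r = 1.2599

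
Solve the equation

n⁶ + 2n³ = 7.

Let u = n³. The equation becomes u² + 2u - 7 = 0.
By the quadratic formula, u = -1 + 2·√(2) or u = -2·√(2) - 1.
n³ = -1 + 2·√(2) gives n = ∛(-1 + 2·√(2)) ≈ 1.2228.
n³ = -2·√(2) - 1 gives n = -∛(1 + 2·√(2)) ≈ -1.5644.

n = -1.5644 or n = 1.2228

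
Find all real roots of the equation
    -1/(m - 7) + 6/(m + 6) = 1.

Multiply both sides by (m - 7)(m + 6):
-(m + 6) + 6(m - 7) = (m - 7)(m + 6).
Expand and collect terms: m² - 6m + 6 = 0.
By the quadratic formula, m = (6 ± √12) / 2, so m ≈ 4.7321 or m ≈ 1.2679.
Neither value makes a denominator zero (m ≠ 7, m ≠ -6), so both are valid.

m = 1.2679 or m = 4.7321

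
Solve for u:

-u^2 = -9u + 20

Bring every term to one side: -u^2 + 9u - 20 = 0.
Factor: -1(u - 5)(u - 4) = 0.
So u = 5 or u = 4.

u = 4 or u = 5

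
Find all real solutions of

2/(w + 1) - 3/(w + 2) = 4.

w = -2.5687 or w = -0.6813

Multiply both sides by (w + 1)(w + 2):
2(w + 2) - 3(w + 1) = 4(w + 1)(w + 2).
Expand and collect terms: 4w² + 13w + 7 = 0.
By the quadratic formula, w = (-13 ± √57) / 8, so w ≈ -0.6813 or w ≈ -2.5687.
Neither value makes a denominator zero (w ≠ -1, w ≠ -2), so both are valid.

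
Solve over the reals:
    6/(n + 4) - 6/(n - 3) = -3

n = -5.6235 or n = 4.6235

Multiply both sides by (n + 4)(n - 3):
6(n - 3) - 6(n + 4) = -3(n + 4)(n - 3).
Expand and collect terms: -3n^2 - 3n + 78 = 0.
By the quadratic formula, n = (3 +/- sqrt(945)) / -6, so n ~= -5.6235 or n ~= 4.6235.
Neither value makes a denominator zero (n != -4, n != 3), so both are valid.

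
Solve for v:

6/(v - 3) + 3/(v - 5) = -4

v = 1.1384 or v = 4.6116

Multiply both sides by (v - 3)(v - 5):
6(v - 5) + 3(v - 3) = -4(v - 3)(v - 5).
Expand and collect terms: -4v^2 + 23v - 21 = 0.
By the quadratic formula, v = (-23 +/- sqrt(193)) / -8, so v ~= 1.1384 or v ~= 4.6116.
Neither value makes a denominator zero (v != 3, v != 5), so both are valid.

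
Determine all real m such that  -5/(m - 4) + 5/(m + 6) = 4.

Multiply both sides by (m - 4)(m + 6):
-5(m + 6) + 5(m - 4) = 4(m - 4)(m + 6).
Expand and collect terms: 4m^2 + 8m - 46 = 0.
By the quadratic formula, m = (-8 +/- sqrt(800)) / 8, so m ~= 2.5355 or m ~= -4.5355.
Neither value makes a denominator zero (m != 4, m != -6), so both are valid.

m = -4.5355 or m = 2.5355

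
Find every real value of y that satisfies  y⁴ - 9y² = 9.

y = -3.1477 or y = 3.1477

Let u = y². The equation becomes u² - 9u - 9 = 0.
By the quadratic formula, u = 9/2 + 3·√(13)/2 or u = 9/2 - 3·√(13)/2.
y² = 9/2 + 3·√(13)/2 gives y = ±√(9/2 + 3·√(13)/2) ≈ ±3.1477.
y² = 9/2 - 3·√(13)/2 < 0 has no real solution.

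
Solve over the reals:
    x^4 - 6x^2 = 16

Let u = x^2. The equation becomes u^2 - 6u - 16 = 0.
Factor: (u - 8)(u + 2) = 0, so u = 8 or u = -2.
x^2 = 8 gives x = +/-2*sqrt(2) ~= +/-2.8284.
x^2 = -2 < 0 has no real solution.

x = -2.8284 or x = 2.8284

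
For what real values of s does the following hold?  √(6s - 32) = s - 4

s = 6 or s = 8

Square both sides: 6s - 32 = (s - 4)².
Expand and rearrange: s² - 14s + 48 = 0.
Solving gives s = 8 or s = 6.
Check each candidate in the original equation:
  s = 8: √(16) = 4, while s - 4 = 4 — valid.
  s = 6: √(4) = 2, while s - 4 = 2 — valid.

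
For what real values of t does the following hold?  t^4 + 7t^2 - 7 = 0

Let u = t^2. The equation becomes u^2 + 7u - 7 = 0.
By the quadratic formula, u = -7/2 + sqrt(77)/2 or u = -sqrt(77)/2 - 7/2.
t^2 = -7/2 + sqrt(77)/2 gives t = +/-sqrt(-7/2 + sqrt(77)/2) ~= +/-0.9421.
t^2 = -sqrt(77)/2 - 7/2 < 0 has no real solution.

t = -0.9421 or t = 0.9421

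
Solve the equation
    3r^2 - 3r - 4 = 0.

Discriminant: (-3)^2 - 4*3*(-4) = 57.
Quadratic formula: r = (3 +/- sqrt(57)) / 6.
So r = 1/2 + sqrt(57)/6 ~= 1.7583 or r = 1/2 - sqrt(57)/6 ~= -0.7583.

r = -0.7583 or r = 1.7583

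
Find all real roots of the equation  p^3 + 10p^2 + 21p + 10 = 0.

p = -7.3166 or p = -2 or p = -0.6834

Possible rational roots are divisors of 10. Testing p = -2 gives 0, so (p + 2) is a factor.
Divide: p^3 + 10p^2 + 21p + 10 = (p + 2)(p^2 + 8p + 5).
Apply the quadratic formula to p^2 + 8p + 5 = 0: p = (-8 +/- sqrt(44))/2, i.e. p ~= -0.6834 or p ~= -7.3166.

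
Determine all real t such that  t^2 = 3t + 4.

t = -1 or t = 4

Bring every term to one side: t^2 - 3t - 4 = 0.
Factor: (t - 4)(t + 1) = 0.
So t = 4 or t = -1.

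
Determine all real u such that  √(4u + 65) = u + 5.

Square both sides: 4u + 65 = (u + 5)².
Expand and rearrange: u² + 6u - 40 = 0.
Solving gives u = 4 or u = -10.
Check each candidate in the original equation:
  u = 4: √(81) = 9, while u + 5 = 9 — valid.
  u = -10: √(25) = 5, while u + 5 = -5 — extraneous.

u = 4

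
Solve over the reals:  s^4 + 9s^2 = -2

No real solutions.

Let u = s^2. The equation becomes u^2 + 9u + 2 = 0.
By the quadratic formula, u = -9/2 + sqrt(73)/2 or u = -9/2 - sqrt(73)/2.
s^2 = -9/2 + sqrt(73)/2 < 0 has no real solution.
s^2 = -9/2 - sqrt(73)/2 < 0 has no real solution.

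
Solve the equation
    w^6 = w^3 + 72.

w = -2 or w = 2.0801

Let u = w^3. The equation becomes u^2 - u - 72 = 0.
Factor: (u + 8)(u - 9) = 0, so u = -8 or u = 9.
w^3 = -8 gives w = -2.
w^3 = 9 gives w = (9)^(1/3) ~= 2.0801.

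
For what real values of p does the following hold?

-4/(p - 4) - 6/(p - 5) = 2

p = -0.4495 or p = 4.4495

Multiply both sides by (p - 4)(p - 5):
-4(p - 5) - 6(p - 4) = 2(p - 4)(p - 5).
Expand and collect terms: 2p² - 8p - 4 = 0.
By the quadratic formula, p = (8 ± √96) / 4, so p ≈ 4.4495 or p ≈ -0.4495.
Neither value makes a denominator zero (p ≠ 4, p ≠ 5), so both are valid.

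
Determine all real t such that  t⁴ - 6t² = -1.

Let u = t². The equation becomes u² - 6u + 1 = 0.
By the quadratic formula, u = 2·√(2) + 3 or u = 3 - 2·√(2).
t² = 2·√(2) + 3 gives t = ±(1 + √(2)) ≈ ±2.4142.
t² = 3 - 2·√(2) gives t = ±(-1 + √(2)) ≈ ±0.4142.

t = -2.4142 or t = -0.4142 or t = 0.4142 or t = 2.4142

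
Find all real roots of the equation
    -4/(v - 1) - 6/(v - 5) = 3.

Multiply both sides by (v - 1)(v - 5):
-4(v - 5) - 6(v - 1) = 3(v - 1)(v - 5).
Expand and collect terms: 3v^2 - 8v - 11 = 0.
Factor or apply the quadratic formula: v = 3.6667 or v = -1.
Neither value makes a denominator zero (v != 1, v != 5), so both are valid.

v = -1 or v = 3.6667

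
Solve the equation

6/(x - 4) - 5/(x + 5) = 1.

Multiply both sides by (x - 4)(x + 5):
6(x + 5) - 5(x - 4) = (x - 4)(x + 5).
Expand and collect terms: x² - 70 = 0.
By the quadratic formula, x = (0 ± √280) / 2, so x ≈ 8.3666 or x ≈ -8.3666.
Neither value makes a denominator zero (x ≠ 4, x ≠ -5), so both are valid.

x = -8.3666 or x = 8.3666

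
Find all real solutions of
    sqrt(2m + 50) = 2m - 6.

m = 7

Square both sides: 2m + 50 = (2m - 6)^2.
Expand and rearrange: 4m^2 - 26m - 14 = 0.
Solving gives m = 7 or m = -0.5.
Check each candidate in the original equation:
  m = 7: sqrt(64) = 8, while 2m - 6 = 8 — valid.
  m = -0.5: sqrt(49) = 7, while 2m - 6 = -7 — extraneous.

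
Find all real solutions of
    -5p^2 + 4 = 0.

Discriminant: (0)^2 - 4*(-5)*4 = 80.
Quadratic formula: p = (0 +/- sqrt(80)) / (-10).
So p = -2*sqrt(5)/5 ~= -0.8944 or p = 2*sqrt(5)/5 ~= 0.8944.

p = -0.8944 or p = 0.8944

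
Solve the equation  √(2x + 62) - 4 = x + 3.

x = 1

Isolate the radical: √(2x + 62) = x + 7.
Square both sides: 2x + 62 = (x + 7)².
Expand and rearrange: x² + 12x - 13 = 0.
Solving gives x = 1 or x = -13.
Check each candidate in the original equation:
  x = 1: √(64) = 8, while x + 7 = 8 — valid.
  x = -13: √(36) = 6, while x + 7 = -6 — extraneous.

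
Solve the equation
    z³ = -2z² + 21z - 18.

z = -6 or z = 1 or z = 3

Rearrange: z³ + 2z² - 21z + 18 = 0.
Possible rational roots are divisors of 18. Testing z = 3 gives 0, so (z - 3) is a factor.
Divide: z³ + 2z² - 21z + 18 = (z - 3)(z² + 5z - 6).
Factor the quadratic: z = 1 or z = -6.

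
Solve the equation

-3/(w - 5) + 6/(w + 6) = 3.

w = -3.7417 or w = 3.7417

Multiply both sides by (w - 5)(w + 6):
-3(w + 6) + 6(w - 5) = 3(w - 5)(w + 6).
Expand and collect terms: 3w² - 42 = 0.
By the quadratic formula, w = (0 ± √504) / 6, so w ≈ 3.7417 or w ≈ -3.7417.
Neither value makes a denominator zero (w ≠ 5, w ≠ -6), so both are valid.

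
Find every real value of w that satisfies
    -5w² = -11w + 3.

Rearrange to standard form: -5w² + 11w - 3 = 0.
Discriminant: (11)² − 4·(-5)·(-3) = 61.
Quadratic formula: w = (-11 ± √61) / (-10).
So w = 11/10 - √(61)/10 ≈ 0.319 or w = √(61)/10 + 11/10 ≈ 1.881.

w = 0.319 or w = 1.881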